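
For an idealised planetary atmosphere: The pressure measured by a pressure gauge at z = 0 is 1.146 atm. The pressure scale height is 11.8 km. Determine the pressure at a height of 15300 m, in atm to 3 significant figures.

P ≈ 0.313 atm

Barometric formula: P = P₀ exp(−z/H).
z/H = 15300/11800 = 1.2966; exp(−1.2966) = 0.27346.
P = 1.146 × 0.27346 = 0.31339 atm.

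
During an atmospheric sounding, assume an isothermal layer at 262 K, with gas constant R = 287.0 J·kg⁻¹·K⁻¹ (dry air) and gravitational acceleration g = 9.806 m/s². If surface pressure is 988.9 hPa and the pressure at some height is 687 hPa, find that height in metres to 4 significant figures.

Scale height: H = RT/g = 287.0 × 262 / 9.806 = 7668.2 m.
Invert the barometric formula: z = H ln(P₀/P).
P₀/P = 988.9/687 = 1.4394; ln(1.4394) = 0.36423.
z = 7668.2 × 0.36423 = 2793.0 m.

z ≈ 2793 m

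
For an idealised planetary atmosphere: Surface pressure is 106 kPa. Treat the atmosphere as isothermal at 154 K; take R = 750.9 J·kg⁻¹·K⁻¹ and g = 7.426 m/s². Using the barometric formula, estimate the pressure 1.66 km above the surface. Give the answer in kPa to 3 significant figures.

P ≈ 95.3 kPa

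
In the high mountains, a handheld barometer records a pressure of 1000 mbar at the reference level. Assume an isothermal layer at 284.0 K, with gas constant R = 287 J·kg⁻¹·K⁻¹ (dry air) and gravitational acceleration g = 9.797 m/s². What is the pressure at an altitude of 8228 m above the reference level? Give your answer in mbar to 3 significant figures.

Scale height: H = RT/g = 287 × 284.0 / 9.797 = 8319.7 m.
Barometric formula: P = P₀ exp(−z/H).
z/H = 8228.0/8319.7 = 0.98898; exp(−0.98898) = 0.37196.
P = 1000 × 0.37196 = 371.96 mbar.

P ≈ 372 mbar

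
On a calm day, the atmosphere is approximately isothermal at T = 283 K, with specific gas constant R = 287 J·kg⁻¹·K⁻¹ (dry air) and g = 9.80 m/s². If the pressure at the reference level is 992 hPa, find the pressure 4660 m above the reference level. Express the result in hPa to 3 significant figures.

Scale height: H = RT/g = 287 × 283 / 9.80 = 8287.9 m.
Barometric formula: P = P₀ exp(−z/H).
z/H = 4660.0/8287.9 = 0.56227; exp(−0.56227) = 0.56991.
P = 992 × 0.56991 = 565.35 hPa.

P ≈ 565 hPa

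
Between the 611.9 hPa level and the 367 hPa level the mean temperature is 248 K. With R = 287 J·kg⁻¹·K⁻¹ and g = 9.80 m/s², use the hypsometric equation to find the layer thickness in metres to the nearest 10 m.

Δz ≈ 3710 m

Hypsometric equation: Δz = (R T̄/g) ln(P₁/P₂).
R T̄/g = 287 × 248 / 9.80 = 7262.9 m.
ln(611.9/367) = ln(1.6673) = 0.51121.
Δz = 7262.9 × 0.51121 = 3712.9 m.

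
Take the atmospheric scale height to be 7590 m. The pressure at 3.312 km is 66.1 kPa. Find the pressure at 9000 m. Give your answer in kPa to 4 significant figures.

P ≈ 31.24 kPa

Between two levels, P₂ = P₁ exp(−Δz/H) with Δz = z₂ − z₁.
Δz = 9000.0 − 3312.0 = 5688.0 m; Δz/H = 5688.0/7590.0 = 0.74941.
P₂ = 66.1 × exp(−0.74941) = 66.1 × 0.47265 = 31.242 kPa.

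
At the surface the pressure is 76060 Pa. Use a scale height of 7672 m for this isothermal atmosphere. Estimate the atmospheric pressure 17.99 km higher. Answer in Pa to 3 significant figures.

P ≈ 7290 Pa

Barometric formula: P = P₀ exp(−z/H).
z/H = 17990/7672.0 = 2.3449; exp(−2.3449) = 0.095857.
P = 76060 × 0.095857 = 7290.9 Pa.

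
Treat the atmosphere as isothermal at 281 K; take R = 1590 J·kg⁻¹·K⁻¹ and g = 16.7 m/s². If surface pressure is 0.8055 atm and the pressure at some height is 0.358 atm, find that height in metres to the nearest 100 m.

z ≈ 21700 m

Scale height: H = RT/g = 1590 × 281 / 16.7 = 26754 m.
Invert the barometric formula: z = H ln(P₀/P).
P₀/P = 0.8055/0.358 = 2.2500; ln(2.2500) = 0.81093.
z = 26754 × 0.81093 = 21696 m.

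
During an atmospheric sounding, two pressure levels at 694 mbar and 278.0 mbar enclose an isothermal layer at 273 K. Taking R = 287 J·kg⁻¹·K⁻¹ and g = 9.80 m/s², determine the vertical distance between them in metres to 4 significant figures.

Hypsometric equation: Δz = (R T̄/g) ln(P₁/P₂).
R T̄/g = 287 × 273 / 9.80 = 7995.0 m.
ln(694/278.0) = ln(2.4964) = 0.91485.
Δz = 7995.0 × 0.91485 = 7314.2 m.

Δz ≈ 7314 m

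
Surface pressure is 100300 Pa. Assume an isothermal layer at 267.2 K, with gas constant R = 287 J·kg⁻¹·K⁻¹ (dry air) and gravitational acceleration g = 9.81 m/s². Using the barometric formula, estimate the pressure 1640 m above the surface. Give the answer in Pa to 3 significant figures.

Scale height: H = RT/g = 287 × 267.2 / 9.81 = 7817.2 m.
Barometric formula: P = P₀ exp(−z/H).
z/H = 1640.0/7817.2 = 0.20979; exp(−0.20979) = 0.81075.
P = 100300 × 0.81075 = 81318 Pa.

P ≈ 81300 Pa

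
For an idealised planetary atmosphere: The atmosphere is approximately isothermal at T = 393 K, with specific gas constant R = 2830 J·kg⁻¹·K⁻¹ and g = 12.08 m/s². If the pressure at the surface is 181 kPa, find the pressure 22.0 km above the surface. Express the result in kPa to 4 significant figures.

P ≈ 142.5 kPa

Scale height: H = RT/g = 2830 × 393 / 12.08 = 92069 m.
Barometric formula: P = P₀ exp(−z/H).
z/H = 22000/92069 = 0.23895; exp(−0.23895) = 0.78745.
P = 181 × 0.78745 = 142.53 kPa.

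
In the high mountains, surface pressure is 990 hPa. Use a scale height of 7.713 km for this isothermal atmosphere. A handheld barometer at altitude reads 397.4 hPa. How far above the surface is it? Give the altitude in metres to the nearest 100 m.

z ≈ 7000 m

Invert the barometric formula: z = H ln(P₀/P).
P₀/P = 990/397.4 = 2.4912; ln(2.4912) = 0.91276.
z = 7713.0 × 0.91276 = 7040.1 m.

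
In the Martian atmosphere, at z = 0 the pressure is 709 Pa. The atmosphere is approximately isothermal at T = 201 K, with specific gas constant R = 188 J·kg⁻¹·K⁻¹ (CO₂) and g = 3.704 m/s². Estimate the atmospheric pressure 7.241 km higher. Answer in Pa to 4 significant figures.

P ≈ 348.7 Pa

Scale height: H = RT/g = 188 × 201 / 3.704 = 10202 m.
Barometric formula: P = P₀ exp(−z/H).
z/H = 7241.0/10202 = 0.70976; exp(−0.70976) = 0.49176.
P = 709 × 0.49176 = 348.66 Pa.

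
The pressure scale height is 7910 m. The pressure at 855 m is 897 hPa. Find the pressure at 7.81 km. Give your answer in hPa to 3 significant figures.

Between two levels, P₂ = P₁ exp(−Δz/H) with Δz = z₂ − z₁.
Δz = 7810.0 − 855.00 = 6955.0 m; Δz/H = 6955.0/7910.0 = 0.87927.
P₂ = 897 × exp(−0.87927) = 897 × 0.41509 = 372.34 hPa.

P ≈ 372 hPa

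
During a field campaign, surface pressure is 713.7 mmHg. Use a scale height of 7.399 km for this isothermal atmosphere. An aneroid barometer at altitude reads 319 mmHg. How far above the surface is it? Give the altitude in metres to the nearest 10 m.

z ≈ 5960 m

Invert the barometric formula: z = H ln(P₀/P).
P₀/P = 713.7/319 = 2.2373; ln(2.2373) = 0.80527.
z = 7399.0 × 0.80527 = 5958.2 m.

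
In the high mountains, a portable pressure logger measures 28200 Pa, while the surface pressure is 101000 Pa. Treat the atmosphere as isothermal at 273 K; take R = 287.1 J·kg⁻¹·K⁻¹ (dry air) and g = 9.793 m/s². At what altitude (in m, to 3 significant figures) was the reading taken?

Scale height: H = RT/g = 287.1 × 273 / 9.793 = 8003.5 m.
Invert the barometric formula: z = H ln(P₀/P).
P₀/P = 101000/28200 = 3.5816; ln(3.5816) = 1.2758.
z = 8003.5 × 1.2758 = 10211 m.

z ≈ 10200 m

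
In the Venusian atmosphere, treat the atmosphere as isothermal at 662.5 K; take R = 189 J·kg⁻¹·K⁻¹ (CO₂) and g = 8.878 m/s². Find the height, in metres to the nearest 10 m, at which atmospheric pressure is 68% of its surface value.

Scale height: H = RT/g = 189 × 662.5 / 8.878 = 14104 m.
Set P/P₀ = exp(−z/H) = 0.68, so z = −H ln(0.68).
−ln(0.68) = 0.38566; z = 14104 × 0.38566 = 5439.3 m.

z ≈ 5440 m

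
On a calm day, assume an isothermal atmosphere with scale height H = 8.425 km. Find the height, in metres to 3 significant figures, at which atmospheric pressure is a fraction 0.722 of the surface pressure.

z ≈ 2740 m

Set P/P₀ = exp(−z/H) = 0.722, so z = −H ln(0.722).
−ln(0.722) = 0.32573; z = 8425.0 × 0.32573 = 2744.3 m.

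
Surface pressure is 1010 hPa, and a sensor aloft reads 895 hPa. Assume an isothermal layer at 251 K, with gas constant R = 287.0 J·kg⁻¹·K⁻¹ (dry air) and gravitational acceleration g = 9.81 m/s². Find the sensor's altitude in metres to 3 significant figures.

Scale height: H = RT/g = 287.0 × 251 / 9.81 = 7343.2 m.
Invert the barometric formula: z = H ln(P₀/P).
P₀/P = 1010/895 = 1.1285; ln(1.1285) = 0.12089.
z = 7343.2 × 0.12089 = 887.72 m.

z ≈ 888 m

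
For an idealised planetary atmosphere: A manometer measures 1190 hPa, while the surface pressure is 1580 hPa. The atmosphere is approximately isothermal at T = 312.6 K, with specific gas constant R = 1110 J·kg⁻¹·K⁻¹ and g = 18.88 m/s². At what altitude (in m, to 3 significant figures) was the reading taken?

Scale height: H = RT/g = 1110 × 312.6 / 18.88 = 18378 m.
Invert the barometric formula: z = H ln(P₀/P).
P₀/P = 1580/1190 = 1.3277; ln(1.3277) = 0.28345.
z = 18378 × 0.28345 = 5209.2 m.

z ≈ 5210 m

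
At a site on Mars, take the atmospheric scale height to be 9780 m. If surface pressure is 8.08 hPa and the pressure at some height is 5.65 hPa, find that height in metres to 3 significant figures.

Invert the barometric formula: z = H ln(P₀/P).
P₀/P = 8.08/5.65 = 1.4301; ln(1.4301) = 0.35774.
z = 9780.0 × 0.35774 = 3498.7 m.

z ≈ 3500 m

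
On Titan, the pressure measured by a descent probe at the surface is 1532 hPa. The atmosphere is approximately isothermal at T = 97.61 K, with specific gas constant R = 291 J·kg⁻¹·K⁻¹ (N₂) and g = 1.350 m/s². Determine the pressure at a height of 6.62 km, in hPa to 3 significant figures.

P ≈ 1120 hPa

Scale height: H = RT/g = 291 × 97.61 / 1.350 = 21040 m.
Barometric formula: P = P₀ exp(−z/H).
z/H = 6620.0/21040 = 0.31464; exp(−0.31464) = 0.73005.
P = 1532 × 0.73005 = 1118.4 hPa.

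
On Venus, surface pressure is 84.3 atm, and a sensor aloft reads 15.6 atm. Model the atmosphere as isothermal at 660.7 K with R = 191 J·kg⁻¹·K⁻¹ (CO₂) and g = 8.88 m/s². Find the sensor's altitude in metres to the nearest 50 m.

Scale height: H = RT/g = 191 × 660.7 / 8.88 = 14211 m.
Invert the barometric formula: z = H ln(P₀/P).
P₀/P = 84.3/15.6 = 5.4038; ln(5.4038) = 1.6871.
z = 14211 × 1.6871 = 23975 m.

z ≈ 24000 m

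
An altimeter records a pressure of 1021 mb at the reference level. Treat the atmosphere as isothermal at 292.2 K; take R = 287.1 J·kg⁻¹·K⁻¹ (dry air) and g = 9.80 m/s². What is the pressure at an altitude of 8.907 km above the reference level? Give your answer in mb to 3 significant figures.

Scale height: H = RT/g = 287.1 × 292.2 / 9.80 = 8560.3 m.
Barometric formula: P = P₀ exp(−z/H).
z/H = 8907.0/8560.3 = 1.0405; exp(−1.0405) = 0.35328.
P = 1021 × 0.35328 = 360.70 mb.

P ≈ 361 mb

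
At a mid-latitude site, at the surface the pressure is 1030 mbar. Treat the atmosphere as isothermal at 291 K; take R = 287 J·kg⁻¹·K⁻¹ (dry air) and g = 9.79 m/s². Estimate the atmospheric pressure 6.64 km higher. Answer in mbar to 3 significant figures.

Scale height: H = RT/g = 287 × 291 / 9.79 = 8530.8 m.
Barometric formula: P = P₀ exp(−z/H).
z/H = 6640.0/8530.8 = 0.77836; exp(−0.77836) = 0.45916.
P = 1030 × 0.45916 = 472.93 mbar.

P ≈ 473 mbar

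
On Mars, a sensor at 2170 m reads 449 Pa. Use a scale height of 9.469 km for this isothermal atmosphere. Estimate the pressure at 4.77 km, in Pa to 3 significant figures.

P ≈ 341 Pa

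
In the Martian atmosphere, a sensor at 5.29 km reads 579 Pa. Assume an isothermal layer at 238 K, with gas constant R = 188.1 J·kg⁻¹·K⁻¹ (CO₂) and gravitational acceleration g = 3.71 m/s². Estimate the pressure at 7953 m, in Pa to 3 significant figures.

Scale height: H = RT/g = 188.1 × 238 / 3.71 = 12067 m.
Between two levels, P₂ = P₁ exp(−Δz/H) with Δz = z₂ − z₁.
Δz = 7953.0 − 5290.0 = 2663.0 m; Δz/H = 2663.0/12067 = 0.22068.
P₂ = 579 × exp(−0.22068) = 579 × 0.80197 = 464.34 Pa.

P ≈ 464 Pa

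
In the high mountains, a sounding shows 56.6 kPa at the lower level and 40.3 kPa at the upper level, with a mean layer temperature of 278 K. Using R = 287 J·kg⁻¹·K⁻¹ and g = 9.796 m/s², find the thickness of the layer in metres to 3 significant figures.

Δz ≈ 2770 m

Hypsometric equation: Δz = (R T̄/g) ln(P₁/P₂).
R T̄/g = 287 × 278 / 9.796 = 8144.8 m.
ln(56.6/40.3) = ln(1.4045) = 0.33968.
Δz = 8144.8 × 0.33968 = 2766.6 m.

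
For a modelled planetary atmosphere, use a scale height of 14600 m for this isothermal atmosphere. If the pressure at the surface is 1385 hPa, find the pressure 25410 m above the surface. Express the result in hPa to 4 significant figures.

P ≈ 243.0 hPa

Barometric formula: P = P₀ exp(−z/H).
z/H = 25410/14600 = 1.7404; exp(−1.7404) = 0.17545.
P = 1385 × 0.17545 = 243.00 hPa.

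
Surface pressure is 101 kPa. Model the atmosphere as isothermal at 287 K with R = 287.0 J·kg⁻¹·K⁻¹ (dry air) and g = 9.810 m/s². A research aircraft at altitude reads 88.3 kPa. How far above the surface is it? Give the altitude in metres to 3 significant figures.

z ≈ 1130 m

Scale height: H = RT/g = 287.0 × 287 / 9.810 = 8396.4 m.
Invert the barometric formula: z = H ln(P₀/P).
P₀/P = 101/88.3 = 1.1438; ln(1.1438) = 0.13436.
z = 8396.4 × 0.13436 = 1128.1 m.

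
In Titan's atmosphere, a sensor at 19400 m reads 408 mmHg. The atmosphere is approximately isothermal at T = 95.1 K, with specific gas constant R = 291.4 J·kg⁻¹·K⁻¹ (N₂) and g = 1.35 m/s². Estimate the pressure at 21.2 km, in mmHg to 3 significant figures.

Scale height: H = RT/g = 291.4 × 95.1 / 1.35 = 20528 m.
Between two levels, P₂ = P₁ exp(−Δz/H) with Δz = z₂ − z₁.
Δz = 21200 − 19400 = 1800.0 m; Δz/H = 1800.0/20528 = 0.087685.
P₂ = 408 × exp(−0.087685) = 408 × 0.91605 = 373.75 mmHg.

P ≈ 374 mmHg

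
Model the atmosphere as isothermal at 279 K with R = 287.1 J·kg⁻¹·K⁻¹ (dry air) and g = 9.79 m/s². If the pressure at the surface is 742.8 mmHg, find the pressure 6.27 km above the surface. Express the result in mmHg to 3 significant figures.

P ≈ 345 mmHg

Scale height: H = RT/g = 287.1 × 279 / 9.79 = 8181.9 m.
Barometric formula: P = P₀ exp(−z/H).
z/H = 6270.0/8181.9 = 0.76633; exp(−0.76633) = 0.46472.
P = 742.8 × 0.46472 = 345.19 mmHg.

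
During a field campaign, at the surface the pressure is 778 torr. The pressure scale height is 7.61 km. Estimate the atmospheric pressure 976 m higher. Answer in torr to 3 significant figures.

Barometric formula: P = P₀ exp(−z/H).
z/H = 976.00/7610.0 = 0.12825; exp(−0.12825) = 0.87963.
P = 778 × 0.87963 = 684.35 torr.

P ≈ 684 torr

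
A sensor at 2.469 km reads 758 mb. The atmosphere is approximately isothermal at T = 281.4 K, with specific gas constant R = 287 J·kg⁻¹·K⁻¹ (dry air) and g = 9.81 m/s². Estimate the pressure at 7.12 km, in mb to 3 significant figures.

P ≈ 431 mb

Scale height: H = RT/g = 287 × 281.4 / 9.81 = 8232.6 m.
Between two levels, P₂ = P₁ exp(−Δz/H) with Δz = z₂ − z₁.
Δz = 7120.0 − 2469.0 = 4651.0 m; Δz/H = 4651.0/8232.6 = 0.56495.
P₂ = 758 × exp(−0.56495) = 758 × 0.56839 = 430.84 mb.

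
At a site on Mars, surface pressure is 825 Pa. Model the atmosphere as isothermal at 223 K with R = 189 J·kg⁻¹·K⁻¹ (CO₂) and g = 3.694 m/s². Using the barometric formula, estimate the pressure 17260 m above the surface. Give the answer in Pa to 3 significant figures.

Scale height: H = RT/g = 189 × 223 / 3.694 = 11410 m.
Barometric formula: P = P₀ exp(−z/H).
z/H = 17260/11410 = 1.5127; exp(−1.5127) = 0.22031.
P = 825 × 0.22031 = 181.76 Pa.

P ≈ 182 Pa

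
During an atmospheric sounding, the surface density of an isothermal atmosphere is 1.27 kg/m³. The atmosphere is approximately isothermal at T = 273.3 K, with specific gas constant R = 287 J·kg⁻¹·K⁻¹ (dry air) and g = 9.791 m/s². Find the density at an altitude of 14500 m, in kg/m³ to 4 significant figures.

Scale height: H = RT/g = 287 × 273.3 / 9.791 = 8011.1 m.
In an isothermal atmosphere, density decays like pressure: ρ = ρ₀ exp(−z/H).
z/H = 14500/8011.1 = 1.8100; exp(−1.8100) = 0.16365.
ρ = 1.27 × 0.16365 = 0.20784 kg/m³.

ρ ≈ 0.2078 kg/m³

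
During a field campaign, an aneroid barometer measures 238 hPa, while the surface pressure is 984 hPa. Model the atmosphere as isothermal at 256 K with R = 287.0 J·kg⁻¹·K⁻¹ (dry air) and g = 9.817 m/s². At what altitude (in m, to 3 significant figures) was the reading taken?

Scale height: H = RT/g = 287.0 × 256 / 9.817 = 7484.2 m.
Invert the barometric formula: z = H ln(P₀/P).
P₀/P = 984/238 = 4.1345; ln(4.1345) = 1.4194.
z = 7484.2 × 1.4194 = 10623 m.

z ≈ 10600 m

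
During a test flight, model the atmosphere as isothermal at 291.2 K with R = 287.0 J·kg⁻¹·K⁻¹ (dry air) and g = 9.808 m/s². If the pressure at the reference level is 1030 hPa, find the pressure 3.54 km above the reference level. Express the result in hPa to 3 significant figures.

Scale height: H = RT/g = 287.0 × 291.2 / 9.808 = 8521.0 m.
Barometric formula: P = P₀ exp(−z/H).
z/H = 3540.0/8521.0 = 0.41544; exp(−0.41544) = 0.66005.
P = 1030 × 0.66005 = 679.85 hPa.

P ≈ 680 hPa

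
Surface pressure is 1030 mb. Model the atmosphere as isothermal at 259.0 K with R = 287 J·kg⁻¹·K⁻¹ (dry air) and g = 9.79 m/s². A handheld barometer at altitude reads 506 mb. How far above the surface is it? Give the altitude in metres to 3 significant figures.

Scale height: H = RT/g = 287 × 259.0 / 9.79 = 7592.7 m.
Invert the barometric formula: z = H ln(P₀/P).
P₀/P = 1030/506 = 2.0356; ln(2.0356) = 0.71079.
z = 7592.7 × 0.71079 = 5396.8 m.

z ≈ 5400 m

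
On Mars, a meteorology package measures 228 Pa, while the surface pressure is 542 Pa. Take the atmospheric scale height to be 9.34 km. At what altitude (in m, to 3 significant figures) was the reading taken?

Invert the barometric formula: z = H ln(P₀/P).
P₀/P = 542/228 = 2.3772; ln(2.3772) = 0.86592.
z = 9340.0 × 0.86592 = 8087.7 m.

z ≈ 8090 m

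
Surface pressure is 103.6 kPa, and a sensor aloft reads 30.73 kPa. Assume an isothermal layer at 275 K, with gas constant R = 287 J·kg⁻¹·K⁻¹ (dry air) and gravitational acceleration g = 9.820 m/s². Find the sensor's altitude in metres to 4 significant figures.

Scale height: H = RT/g = 287 × 275 / 9.820 = 8037.2 m.
Invert the barometric formula: z = H ln(P₀/P).
P₀/P = 103.6/30.73 = 3.3713; ln(3.3713) = 1.2153.
z = 8037.2 × 1.2153 = 9767.6 m.

z ≈ 9768 m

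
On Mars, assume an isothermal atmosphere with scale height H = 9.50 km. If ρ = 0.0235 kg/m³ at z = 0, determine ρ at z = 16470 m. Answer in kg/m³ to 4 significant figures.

ρ ≈ 0.004151 kg/m³

In an isothermal atmosphere, density decays like pressure: ρ = ρ₀ exp(−z/H).
z/H = 16470/9500.0 = 1.7337; exp(−1.7337) = 0.17663.
ρ = 0.0235 × 0.17663 = 0.0041508 kg/m³.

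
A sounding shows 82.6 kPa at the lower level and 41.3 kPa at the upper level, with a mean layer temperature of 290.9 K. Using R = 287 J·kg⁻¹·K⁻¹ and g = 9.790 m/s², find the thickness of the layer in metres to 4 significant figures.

Hypsometric equation: Δz = (R T̄/g) ln(P₁/P₂).
R T̄/g = 287 × 290.9 / 9.790 = 8527.9 m.
ln(82.6/41.3) = ln(2.0000) = 0.69315.
Δz = 8527.9 × 0.69315 = 5911.1 m.

Δz ≈ 5911 m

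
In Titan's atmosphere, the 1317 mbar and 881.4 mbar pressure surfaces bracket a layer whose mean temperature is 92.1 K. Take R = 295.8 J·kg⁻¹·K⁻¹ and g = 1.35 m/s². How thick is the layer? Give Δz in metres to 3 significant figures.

Hypsometric equation: Δz = (R T̄/g) ln(P₁/P₂).
R T̄/g = 295.8 × 92.1 / 1.35 = 20180 m.
ln(1317/881.4) = ln(1.4942) = 0.40159.
Δz = 20180 × 0.40159 = 8104.1 m.

Δz ≈ 8100 m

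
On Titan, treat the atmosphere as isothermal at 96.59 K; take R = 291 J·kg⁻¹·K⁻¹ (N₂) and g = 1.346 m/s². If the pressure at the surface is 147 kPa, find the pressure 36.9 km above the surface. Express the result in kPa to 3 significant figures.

P ≈ 25.1 kPa

Scale height: H = RT/g = 291 × 96.59 / 1.346 = 20882 m.
Barometric formula: P = P₀ exp(−z/H).
z/H = 36900/20882 = 1.7671; exp(−1.7671) = 0.17083.
P = 147 × 0.17083 = 25.112 kPa.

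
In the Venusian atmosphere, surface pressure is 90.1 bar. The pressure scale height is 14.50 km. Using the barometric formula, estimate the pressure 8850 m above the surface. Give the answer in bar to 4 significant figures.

Barometric formula: P = P₀ exp(−z/H).
z/H = 8850.0/14500 = 0.61034; exp(−0.61034) = 0.54317.
P = 90.1 × 0.54317 = 48.940 bar.

P ≈ 48.94 bar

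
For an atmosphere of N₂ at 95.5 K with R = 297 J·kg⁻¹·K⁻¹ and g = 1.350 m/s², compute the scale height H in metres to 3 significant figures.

H ≈ 21000 m

The scale height of an isothermal atmosphere is H = RT/g.
H = 297 × 95.5 / 1.350 = 28364/1.350 = 21010 m.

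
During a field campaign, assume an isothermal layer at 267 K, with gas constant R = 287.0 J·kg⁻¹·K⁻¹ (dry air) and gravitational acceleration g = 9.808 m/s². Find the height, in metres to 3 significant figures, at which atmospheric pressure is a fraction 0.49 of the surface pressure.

Scale height: H = RT/g = 287.0 × 267 / 9.808 = 7812.9 m.
Set P/P₀ = exp(−z/H) = 0.49, so z = −H ln(0.49).
−ln(0.49) = 0.71335; z = 7812.9 × 0.71335 = 5573.3 m.

z ≈ 5570 m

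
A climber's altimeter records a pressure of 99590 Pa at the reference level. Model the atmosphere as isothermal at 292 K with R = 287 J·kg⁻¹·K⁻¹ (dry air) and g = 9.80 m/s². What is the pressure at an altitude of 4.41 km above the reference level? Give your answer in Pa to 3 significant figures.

P ≈ 59500 Pa

Scale height: H = RT/g = 287 × 292 / 9.80 = 8551.4 m.
Barometric formula: P = P₀ exp(−z/H).
z/H = 4410.0/8551.4 = 0.51571; exp(−0.51571) = 0.59708.
P = 99590 × 0.59708 = 59463 Pa.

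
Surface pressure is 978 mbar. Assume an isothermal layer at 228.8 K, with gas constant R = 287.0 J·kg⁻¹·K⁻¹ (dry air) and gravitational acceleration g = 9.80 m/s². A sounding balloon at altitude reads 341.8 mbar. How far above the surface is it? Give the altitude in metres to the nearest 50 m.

z ≈ 7050 m

Scale height: H = RT/g = 287.0 × 228.8 / 9.80 = 6700.6 m.
Invert the barometric formula: z = H ln(P₀/P).
P₀/P = 978/341.8 = 2.8613; ln(2.8613) = 1.0513.
z = 6700.6 × 1.0513 = 7044.3 m.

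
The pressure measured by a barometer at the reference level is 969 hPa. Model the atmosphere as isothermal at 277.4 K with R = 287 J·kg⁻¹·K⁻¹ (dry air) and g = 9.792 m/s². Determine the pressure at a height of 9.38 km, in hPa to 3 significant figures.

Scale height: H = RT/g = 287 × 277.4 / 9.792 = 8130.5 m.
Barometric formula: P = P₀ exp(−z/H).
z/H = 9380.0/8130.5 = 1.1537; exp(−1.1537) = 0.31547.
P = 969 × 0.31547 = 305.69 hPa.

P ≈ 306 hPa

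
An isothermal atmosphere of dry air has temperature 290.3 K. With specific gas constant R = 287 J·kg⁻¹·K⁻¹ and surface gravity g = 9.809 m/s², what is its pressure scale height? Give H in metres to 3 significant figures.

H ≈ 8490 m

The scale height of an isothermal atmosphere is H = RT/g.
H = 287 × 290.3 / 9.809 = 83316/9.809 = 8493.8 m.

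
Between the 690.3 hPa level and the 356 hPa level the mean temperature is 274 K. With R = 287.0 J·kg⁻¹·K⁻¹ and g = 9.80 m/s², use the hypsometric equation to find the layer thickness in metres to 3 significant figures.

Δz ≈ 5310 m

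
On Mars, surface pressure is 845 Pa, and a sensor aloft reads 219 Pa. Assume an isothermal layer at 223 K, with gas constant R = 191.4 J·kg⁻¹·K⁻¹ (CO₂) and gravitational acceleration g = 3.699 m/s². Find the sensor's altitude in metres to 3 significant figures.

z ≈ 15600 m

Scale height: H = RT/g = 191.4 × 223 / 3.699 = 11539 m.
Invert the barometric formula: z = H ln(P₀/P).
P₀/P = 845/219 = 3.8584; ln(3.8584) = 1.3503.
z = 11539 × 1.3503 = 15581 m.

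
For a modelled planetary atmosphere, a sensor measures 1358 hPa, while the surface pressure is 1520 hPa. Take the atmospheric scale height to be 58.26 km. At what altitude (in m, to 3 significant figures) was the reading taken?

Invert the barometric formula: z = H ln(P₀/P).
P₀/P = 1520/1358 = 1.1193; ln(1.1193) = 0.11270.
z = 58260 × 0.11270 = 6565.9 m.

z ≈ 6570 m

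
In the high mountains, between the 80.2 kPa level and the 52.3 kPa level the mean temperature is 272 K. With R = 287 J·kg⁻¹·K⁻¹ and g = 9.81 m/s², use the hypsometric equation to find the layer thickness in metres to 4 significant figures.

Hypsometric equation: Δz = (R T̄/g) ln(P₁/P₂).
R T̄/g = 287 × 272 / 9.81 = 7957.6 m.
ln(80.2/52.3) = ln(1.5335) = 0.42755.
Δz = 7957.6 × 0.42755 = 3402.3 m.

Δz ≈ 3402 m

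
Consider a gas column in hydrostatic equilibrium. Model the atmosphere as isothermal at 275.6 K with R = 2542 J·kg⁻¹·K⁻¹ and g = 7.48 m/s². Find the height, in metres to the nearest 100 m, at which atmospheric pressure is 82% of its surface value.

Scale height: H = RT/g = 2542 × 275.6 / 7.48 = 93660 m.
Set P/P₀ = exp(−z/H) = 0.82, so z = −H ln(0.82).
−ln(0.82) = 0.19845; z = 93660 × 0.19845 = 18587 m.

z ≈ 18600 m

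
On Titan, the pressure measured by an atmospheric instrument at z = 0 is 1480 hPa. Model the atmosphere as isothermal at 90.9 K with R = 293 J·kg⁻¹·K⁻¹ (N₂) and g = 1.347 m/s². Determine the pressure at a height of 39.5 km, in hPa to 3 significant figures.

P ≈ 201 hPa

Scale height: H = RT/g = 293 × 90.9 / 1.347 = 19773 m.
Barometric formula: P = P₀ exp(−z/H).
z/H = 39500/19773 = 1.9977; exp(−1.9977) = 0.13565.
P = 1480 × 0.13565 = 200.76 hPa.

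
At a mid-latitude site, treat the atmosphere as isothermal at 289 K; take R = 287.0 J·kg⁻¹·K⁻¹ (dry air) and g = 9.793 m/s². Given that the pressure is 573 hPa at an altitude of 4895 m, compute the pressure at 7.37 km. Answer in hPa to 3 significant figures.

Scale height: H = RT/g = 287.0 × 289 / 9.793 = 8469.6 m.
Between two levels, P₂ = P₁ exp(−Δz/H) with Δz = z₂ − z₁.
Δz = 7370.0 − 4895.0 = 2475.0 m; Δz/H = 2475.0/8469.6 = 0.29222.
P₂ = 573 × exp(−0.29222) = 573 × 0.74660 = 427.80 hPa.

P ≈ 428 hPa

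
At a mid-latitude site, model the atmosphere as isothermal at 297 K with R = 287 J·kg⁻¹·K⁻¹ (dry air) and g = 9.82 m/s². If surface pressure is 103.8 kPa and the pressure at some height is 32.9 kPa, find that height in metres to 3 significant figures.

z ≈ 9970 m

Scale height: H = RT/g = 287 × 297 / 9.82 = 8680.1 m.
Invert the barometric formula: z = H ln(P₀/P).
P₀/P = 103.8/32.9 = 3.1550; ln(3.1550) = 1.1490.
z = 8680.1 × 1.1490 = 9973.4 m.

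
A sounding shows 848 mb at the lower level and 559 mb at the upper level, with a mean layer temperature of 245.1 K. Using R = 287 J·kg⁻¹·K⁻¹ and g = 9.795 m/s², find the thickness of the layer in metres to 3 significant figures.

Hypsometric equation: Δz = (R T̄/g) ln(P₁/P₂).
R T̄/g = 287 × 245.1 / 9.795 = 7181.6 m.
ln(848/559) = ln(1.5170) = 0.41673.
Δz = 7181.6 × 0.41673 = 2992.8 m.

Δz ≈ 2990 m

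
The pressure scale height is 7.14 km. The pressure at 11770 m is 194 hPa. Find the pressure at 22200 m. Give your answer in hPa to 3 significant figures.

Between two levels, P₂ = P₁ exp(−Δz/H) with Δz = z₂ − z₁.
Δz = 22200 − 11770 = 10430 m; Δz/H = 10430/7140.0 = 1.4608.
P₂ = 194 × exp(−1.4608) = 194 × 0.23205 = 45.018 hPa.

P ≈ 45.0 hPa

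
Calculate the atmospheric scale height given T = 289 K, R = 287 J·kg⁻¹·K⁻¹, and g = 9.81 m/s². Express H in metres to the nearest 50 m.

H ≈ 8450 m

The scale height of an isothermal atmosphere is H = RT/g.
H = 287 × 289 / 9.81 = 82943/9.81 = 8454.9 m.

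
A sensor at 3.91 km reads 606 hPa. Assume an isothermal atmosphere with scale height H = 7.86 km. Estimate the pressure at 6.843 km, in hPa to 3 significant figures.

P ≈ 417 hPa

Between two levels, P₂ = P₁ exp(−Δz/H) with Δz = z₂ − z₁.
Δz = 6843.0 − 3910.0 = 2933.0 m; Δz/H = 2933.0/7860.0 = 0.37316.
P₂ = 606 × exp(−0.37316) = 606 × 0.68856 = 417.27 hPa.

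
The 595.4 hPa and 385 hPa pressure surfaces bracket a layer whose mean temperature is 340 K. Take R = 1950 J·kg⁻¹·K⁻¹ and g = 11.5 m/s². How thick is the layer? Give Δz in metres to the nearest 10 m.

Hypsometric equation: Δz = (R T̄/g) ln(P₁/P₂).
R T̄/g = 1950 × 340 / 11.5 = 57652 m.
ln(595.4/385) = ln(1.5465) = 0.43599.
Δz = 57652 × 0.43599 = 25136 m.

Δz ≈ 25140 m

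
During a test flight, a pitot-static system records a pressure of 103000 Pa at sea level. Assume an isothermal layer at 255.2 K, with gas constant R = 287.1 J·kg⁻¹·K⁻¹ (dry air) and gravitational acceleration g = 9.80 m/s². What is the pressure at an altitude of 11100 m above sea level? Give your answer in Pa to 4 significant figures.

Scale height: H = RT/g = 287.1 × 255.2 / 9.80 = 7476.3 m.
Barometric formula: P = P₀ exp(−z/H).
z/H = 11100/7476.3 = 1.4847; exp(−1.4847) = 0.22657.
P = 103000 × 0.22657 = 23337 Pa.

P ≈ 23340 Pa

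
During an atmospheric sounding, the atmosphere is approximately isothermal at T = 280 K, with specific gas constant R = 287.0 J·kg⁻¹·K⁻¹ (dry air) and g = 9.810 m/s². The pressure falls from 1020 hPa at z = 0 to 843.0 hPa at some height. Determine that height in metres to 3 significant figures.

Scale height: H = RT/g = 287.0 × 280 / 9.810 = 8191.6 m.
Invert the barometric formula: z = H ln(P₀/P).
P₀/P = 1020/843.0 = 1.2100; ln(1.2100) = 0.19062.
z = 8191.6 × 0.19062 = 1561.5 m.

z ≈ 1560 m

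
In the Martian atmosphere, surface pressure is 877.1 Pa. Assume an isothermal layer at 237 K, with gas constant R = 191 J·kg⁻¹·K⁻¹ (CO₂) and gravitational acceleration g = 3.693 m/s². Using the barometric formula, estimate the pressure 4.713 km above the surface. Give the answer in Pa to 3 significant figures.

Scale height: H = RT/g = 191 × 237 / 3.693 = 12258 m.
Barometric formula: P = P₀ exp(−z/H).
z/H = 4713.0/12258 = 0.38448; exp(−0.38448) = 0.68080.
P = 877.1 × 0.68080 = 597.13 Pa.

P ≈ 597 Pa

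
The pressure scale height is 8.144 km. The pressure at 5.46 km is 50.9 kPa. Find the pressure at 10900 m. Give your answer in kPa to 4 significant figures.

P ≈ 26.10 kPa

Between two levels, P₂ = P₁ exp(−Δz/H) with Δz = z₂ − z₁.
Δz = 10900 − 5460.0 = 5440.0 m; Δz/H = 5440.0/8144.0 = 0.66798.
P₂ = 50.9 × exp(−0.66798) = 50.9 × 0.51274 = 26.098 kPa.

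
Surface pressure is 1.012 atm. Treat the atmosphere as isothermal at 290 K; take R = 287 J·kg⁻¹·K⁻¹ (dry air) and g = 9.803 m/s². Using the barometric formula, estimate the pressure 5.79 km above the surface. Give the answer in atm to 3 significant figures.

P ≈ 0.512 atm

Scale height: H = RT/g = 287 × 290 / 9.803 = 8490.3 m.
Barometric formula: P = P₀ exp(−z/H).
z/H = 5790.0/8490.3 = 0.68195; exp(−0.68195) = 0.50563.
P = 1.012 × 0.50563 = 0.51170 atm.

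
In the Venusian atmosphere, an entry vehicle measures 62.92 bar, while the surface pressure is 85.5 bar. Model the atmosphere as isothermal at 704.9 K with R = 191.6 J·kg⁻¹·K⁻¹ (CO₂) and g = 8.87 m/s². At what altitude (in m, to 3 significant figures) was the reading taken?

Scale height: H = RT/g = 191.6 × 704.9 / 8.87 = 15226 m.
Invert the barometric formula: z = H ln(P₀/P).
P₀/P = 85.5/62.92 = 1.3589; ln(1.3589) = 0.30668.
z = 15226 × 0.30668 = 4669.5 m.

z ≈ 4670 m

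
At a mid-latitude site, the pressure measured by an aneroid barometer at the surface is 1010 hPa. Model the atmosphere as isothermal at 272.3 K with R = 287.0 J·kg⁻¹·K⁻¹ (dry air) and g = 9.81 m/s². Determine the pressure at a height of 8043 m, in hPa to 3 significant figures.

P ≈ 368 hPa

Scale height: H = RT/g = 287.0 × 272.3 / 9.81 = 7966.4 m.
Barometric formula: P = P₀ exp(−z/H).
z/H = 8043.0/7966.4 = 1.0096; exp(−1.0096) = 0.36436.
P = 1010 × 0.36436 = 368.00 hPa.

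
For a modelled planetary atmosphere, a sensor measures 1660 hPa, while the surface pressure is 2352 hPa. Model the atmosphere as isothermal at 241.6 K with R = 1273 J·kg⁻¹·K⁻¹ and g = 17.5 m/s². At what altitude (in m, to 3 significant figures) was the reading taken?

z ≈ 6120 m

Scale height: H = RT/g = 1273 × 241.6 / 17.5 = 17575 m.
Invert the barometric formula: z = H ln(P₀/P).
P₀/P = 2352/1660 = 1.4169; ln(1.4169) = 0.34847.
z = 17575 × 0.34847 = 6124.4 m.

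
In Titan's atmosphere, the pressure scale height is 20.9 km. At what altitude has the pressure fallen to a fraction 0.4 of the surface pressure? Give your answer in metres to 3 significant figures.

z ≈ 19200 m

Set P/P₀ = exp(−z/H) = 0.4, so z = −H ln(0.4).
−ln(0.4) = 0.91629; z = 20900 × 0.91629 = 19150 m.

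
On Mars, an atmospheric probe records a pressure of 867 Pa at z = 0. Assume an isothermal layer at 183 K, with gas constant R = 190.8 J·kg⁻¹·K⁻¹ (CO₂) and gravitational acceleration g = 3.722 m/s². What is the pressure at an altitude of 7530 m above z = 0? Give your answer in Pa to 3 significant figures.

Scale height: H = RT/g = 190.8 × 183 / 3.722 = 9381.1 m.
Barometric formula: P = P₀ exp(−z/H).
z/H = 7530.0/9381.1 = 0.80268; exp(−0.80268) = 0.44813.
P = 867 × 0.44813 = 388.53 Pa.

P ≈ 389 Pa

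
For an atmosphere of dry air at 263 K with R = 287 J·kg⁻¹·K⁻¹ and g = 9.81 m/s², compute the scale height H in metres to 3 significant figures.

The scale height of an isothermal atmosphere is H = RT/g.
H = 287 × 263 / 9.81 = 75481/9.81 = 7694.3 m.

H ≈ 7690 m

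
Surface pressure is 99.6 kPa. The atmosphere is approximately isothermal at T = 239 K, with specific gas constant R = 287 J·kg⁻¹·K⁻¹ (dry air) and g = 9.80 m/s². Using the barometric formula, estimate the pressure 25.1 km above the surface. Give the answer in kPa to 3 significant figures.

P ≈ 2.76 kPa

Scale height: H = RT/g = 287 × 239 / 9.80 = 6999.3 m.
Barometric formula: P = P₀ exp(−z/H).
z/H = 25100/6999.3 = 3.5861; exp(−3.5861) = 0.027706.
P = 99.6 × 0.027706 = 2.7595 kPa.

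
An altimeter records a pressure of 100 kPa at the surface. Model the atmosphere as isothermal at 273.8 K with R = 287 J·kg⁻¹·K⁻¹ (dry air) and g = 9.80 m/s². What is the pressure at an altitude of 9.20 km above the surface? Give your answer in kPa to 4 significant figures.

Scale height: H = RT/g = 287 × 273.8 / 9.80 = 8018.4 m.
Barometric formula: P = P₀ exp(−z/H).
z/H = 9200.0/8018.4 = 1.1474; exp(−1.1474) = 0.31746.
P = 100 × 0.31746 = 31.746 kPa.

P ≈ 31.75 kPa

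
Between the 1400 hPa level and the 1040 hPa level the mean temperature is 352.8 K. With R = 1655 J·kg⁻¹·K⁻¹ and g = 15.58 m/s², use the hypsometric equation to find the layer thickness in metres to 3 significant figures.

Δz ≈ 11100 m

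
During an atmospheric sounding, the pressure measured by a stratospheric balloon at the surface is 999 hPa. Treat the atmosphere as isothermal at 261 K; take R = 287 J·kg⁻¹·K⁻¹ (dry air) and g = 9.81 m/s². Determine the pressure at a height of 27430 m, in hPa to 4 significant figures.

P ≈ 27.51 hPa

Scale height: H = RT/g = 287 × 261 / 9.81 = 7635.8 m.
Barometric formula: P = P₀ exp(−z/H).
z/H = 27430/7635.8 = 3.5923; exp(−3.5923) = 0.027535.
P = 999 × 0.027535 = 27.507 hPa.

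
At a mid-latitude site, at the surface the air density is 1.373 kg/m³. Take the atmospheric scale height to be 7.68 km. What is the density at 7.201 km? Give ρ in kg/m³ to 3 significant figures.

In an isothermal atmosphere, density decays like pressure: ρ = ρ₀ exp(−z/H).
z/H = 7201.0/7680.0 = 0.93763; exp(−0.93763) = 0.39155.
ρ = 1.373 × 0.39155 = 0.53760 kg/m³.

ρ ≈ 0.538 kg/m³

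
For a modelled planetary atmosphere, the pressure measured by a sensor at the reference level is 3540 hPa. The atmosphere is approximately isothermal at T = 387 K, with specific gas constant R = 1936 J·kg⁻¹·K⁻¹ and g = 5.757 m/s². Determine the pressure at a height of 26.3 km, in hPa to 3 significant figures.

Scale height: H = RT/g = 1936 × 387 / 5.757 = 130140 m.
Barometric formula: P = P₀ exp(−z/H).
z/H = 26300/130140 = 0.20209; exp(−0.20209) = 0.81702.
P = 3540 × 0.81702 = 2892.3 hPa.

P ≈ 2890 hPa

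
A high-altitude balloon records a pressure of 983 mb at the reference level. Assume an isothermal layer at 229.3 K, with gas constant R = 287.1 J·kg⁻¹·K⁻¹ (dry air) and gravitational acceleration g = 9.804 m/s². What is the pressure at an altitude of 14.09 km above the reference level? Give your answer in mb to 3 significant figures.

P ≈ 121 mb

Scale height: H = RT/g = 287.1 × 229.3 / 9.804 = 6714.8 m.
Barometric formula: P = P₀ exp(−z/H).
z/H = 14090/6714.8 = 2.0983; exp(−2.0983) = 0.12266.
P = 983 × 0.12266 = 120.57 mb.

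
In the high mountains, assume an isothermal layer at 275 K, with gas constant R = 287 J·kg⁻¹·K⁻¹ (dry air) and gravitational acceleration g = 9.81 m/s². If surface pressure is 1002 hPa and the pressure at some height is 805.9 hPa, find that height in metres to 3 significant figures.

Scale height: H = RT/g = 287 × 275 / 9.81 = 8045.4 m.
Invert the barometric formula: z = H ln(P₀/P).
P₀/P = 1002/805.9 = 1.2433; ln(1.2433) = 0.21777.
z = 8045.4 × 0.21777 = 1752.0 m.

z ≈ 1750 m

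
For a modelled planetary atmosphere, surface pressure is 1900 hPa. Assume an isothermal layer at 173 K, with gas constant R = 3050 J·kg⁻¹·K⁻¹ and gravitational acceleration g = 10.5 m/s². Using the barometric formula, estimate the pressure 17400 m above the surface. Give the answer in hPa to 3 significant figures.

Scale height: H = RT/g = 3050 × 173 / 10.5 = 50252 m.
Barometric formula: P = P₀ exp(−z/H).
z/H = 17400/50252 = 0.34625; exp(−0.34625) = 0.70734.
P = 1900 × 0.70734 = 1343.9 hPa.

P ≈ 1340 hPa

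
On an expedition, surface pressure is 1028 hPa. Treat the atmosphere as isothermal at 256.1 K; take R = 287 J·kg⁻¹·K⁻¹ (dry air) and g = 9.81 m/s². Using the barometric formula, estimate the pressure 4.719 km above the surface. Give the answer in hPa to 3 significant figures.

Scale height: H = RT/g = 287 × 256.1 / 9.81 = 7492.4 m.
Barometric formula: P = P₀ exp(−z/H).
z/H = 4719.0/7492.4 = 0.62984; exp(−0.62984) = 0.53268.
P = 1028 × 0.53268 = 547.60 hPa.

P ≈ 548 hPa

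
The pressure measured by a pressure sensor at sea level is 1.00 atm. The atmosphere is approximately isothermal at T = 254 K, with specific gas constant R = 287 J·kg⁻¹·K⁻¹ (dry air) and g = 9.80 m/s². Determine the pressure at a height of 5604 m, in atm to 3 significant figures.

Scale height: H = RT/g = 287 × 254 / 9.80 = 7438.6 m.
Barometric formula: P = P₀ exp(−z/H).
z/H = 5604.0/7438.6 = 0.75337; exp(−0.75337) = 0.47078.
P = 1.00 × 0.47078 = 0.47078 atm.

P ≈ 0.471 atm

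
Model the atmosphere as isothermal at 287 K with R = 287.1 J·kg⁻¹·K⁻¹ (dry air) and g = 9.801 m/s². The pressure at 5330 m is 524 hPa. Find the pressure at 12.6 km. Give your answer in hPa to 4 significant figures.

P ≈ 220.7 hPa

Scale height: H = RT/g = 287.1 × 287 / 9.801 = 8407.1 m.
Between two levels, P₂ = P₁ exp(−Δz/H) with Δz = z₂ − z₁.
Δz = 12600 − 5330.0 = 7270.0 m; Δz/H = 7270.0/8407.1 = 0.86475.
P₂ = 524 × exp(−0.86475) = 524 × 0.42116 = 220.69 hPa.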